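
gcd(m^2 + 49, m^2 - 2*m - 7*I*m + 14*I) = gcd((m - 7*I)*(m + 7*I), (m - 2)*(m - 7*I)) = m - 7*I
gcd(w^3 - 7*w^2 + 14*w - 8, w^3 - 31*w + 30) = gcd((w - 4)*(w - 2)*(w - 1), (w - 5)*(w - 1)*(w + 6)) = w - 1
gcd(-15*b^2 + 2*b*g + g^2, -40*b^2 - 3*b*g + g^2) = 5*b + g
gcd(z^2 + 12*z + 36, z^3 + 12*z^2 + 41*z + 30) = z + 6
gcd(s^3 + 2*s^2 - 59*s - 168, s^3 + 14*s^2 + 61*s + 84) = s^2 + 10*s + 21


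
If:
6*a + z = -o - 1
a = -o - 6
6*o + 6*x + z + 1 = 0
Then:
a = 1 - z/5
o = z/5 - 7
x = 41/6 - 11*z/30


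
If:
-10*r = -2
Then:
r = 1/5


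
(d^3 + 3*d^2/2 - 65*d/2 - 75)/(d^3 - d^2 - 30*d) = (d + 5/2)/d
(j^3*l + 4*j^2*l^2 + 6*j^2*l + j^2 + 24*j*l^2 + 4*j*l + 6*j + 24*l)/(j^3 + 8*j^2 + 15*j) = (j^3*l + 4*j^2*l^2 + 6*j^2*l + j^2 + 24*j*l^2 + 4*j*l + 6*j + 24*l)/(j*(j^2 + 8*j + 15))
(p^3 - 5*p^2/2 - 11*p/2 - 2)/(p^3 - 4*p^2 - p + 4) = (p + 1/2)/(p - 1)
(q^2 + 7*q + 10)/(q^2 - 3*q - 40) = (q + 2)/(q - 8)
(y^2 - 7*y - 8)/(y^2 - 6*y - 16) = (y + 1)/(y + 2)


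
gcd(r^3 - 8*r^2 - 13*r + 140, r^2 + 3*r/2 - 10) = r + 4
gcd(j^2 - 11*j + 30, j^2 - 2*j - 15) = j - 5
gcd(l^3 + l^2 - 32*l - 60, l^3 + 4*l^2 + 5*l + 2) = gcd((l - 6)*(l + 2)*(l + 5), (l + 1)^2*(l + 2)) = l + 2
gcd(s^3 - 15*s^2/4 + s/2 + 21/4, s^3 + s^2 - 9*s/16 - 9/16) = s + 1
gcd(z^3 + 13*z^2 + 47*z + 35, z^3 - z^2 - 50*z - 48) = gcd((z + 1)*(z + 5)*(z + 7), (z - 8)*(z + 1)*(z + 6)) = z + 1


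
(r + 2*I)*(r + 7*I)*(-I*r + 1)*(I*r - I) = r^4 - r^3 + 10*I*r^3 - 23*r^2 - 10*I*r^2 + 23*r - 14*I*r + 14*I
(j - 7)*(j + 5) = j^2 - 2*j - 35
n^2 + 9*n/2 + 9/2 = (n + 3/2)*(n + 3)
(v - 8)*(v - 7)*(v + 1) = v^3 - 14*v^2 + 41*v + 56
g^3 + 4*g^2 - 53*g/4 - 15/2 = (g - 5/2)*(g + 1/2)*(g + 6)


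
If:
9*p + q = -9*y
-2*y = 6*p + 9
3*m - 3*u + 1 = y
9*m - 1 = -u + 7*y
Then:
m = 11*y/15 + 1/15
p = -y/3 - 3/2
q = 27/2 - 6*y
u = 2*y/5 + 2/5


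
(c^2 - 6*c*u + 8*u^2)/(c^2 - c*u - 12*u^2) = (c - 2*u)/(c + 3*u)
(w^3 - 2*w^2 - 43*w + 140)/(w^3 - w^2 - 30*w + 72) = (w^2 + 2*w - 35)/(w^2 + 3*w - 18)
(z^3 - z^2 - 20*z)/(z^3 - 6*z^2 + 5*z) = (z + 4)/(z - 1)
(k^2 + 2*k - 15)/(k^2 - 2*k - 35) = (k - 3)/(k - 7)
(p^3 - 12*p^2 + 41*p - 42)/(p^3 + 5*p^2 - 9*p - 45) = (p^2 - 9*p + 14)/(p^2 + 8*p + 15)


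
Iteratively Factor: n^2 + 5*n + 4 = (n + 1)*(n + 4)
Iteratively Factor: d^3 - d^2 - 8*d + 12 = (d - 2)*(d^2 + d - 6) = (d - 2)*(d + 3)*(d - 2)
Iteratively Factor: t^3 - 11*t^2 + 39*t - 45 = (t - 3)*(t^2 - 8*t + 15) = (t - 5)*(t - 3)*(t - 3)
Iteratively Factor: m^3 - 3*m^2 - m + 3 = (m - 1)*(m^2 - 2*m - 3) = (m - 1)*(m + 1)*(m - 3)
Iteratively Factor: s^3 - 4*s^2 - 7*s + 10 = (s - 5)*(s^2 + s - 2) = (s - 5)*(s - 1)*(s + 2)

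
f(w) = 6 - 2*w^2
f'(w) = -4*w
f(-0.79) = 4.75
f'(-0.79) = 3.16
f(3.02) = -12.24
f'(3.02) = -12.08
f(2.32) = -4.76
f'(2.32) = -9.28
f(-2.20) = -3.68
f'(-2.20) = 8.80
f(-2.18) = -3.50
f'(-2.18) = 8.72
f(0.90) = 4.38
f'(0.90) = -3.60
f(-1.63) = 0.69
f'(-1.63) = 6.52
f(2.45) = -6.00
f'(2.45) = -9.80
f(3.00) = -12.00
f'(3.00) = -12.00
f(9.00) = -156.00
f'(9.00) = -36.00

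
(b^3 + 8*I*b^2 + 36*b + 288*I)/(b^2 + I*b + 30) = (b^2 + 2*I*b + 48)/(b - 5*I)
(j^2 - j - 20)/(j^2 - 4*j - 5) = (j + 4)/(j + 1)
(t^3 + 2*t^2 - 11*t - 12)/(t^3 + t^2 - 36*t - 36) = (t^2 + t - 12)/(t^2 - 36)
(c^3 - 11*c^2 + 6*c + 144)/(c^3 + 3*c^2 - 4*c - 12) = (c^2 - 14*c + 48)/(c^2 - 4)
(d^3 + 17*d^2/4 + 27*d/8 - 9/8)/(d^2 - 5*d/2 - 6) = (4*d^2 + 11*d - 3)/(4*(d - 4))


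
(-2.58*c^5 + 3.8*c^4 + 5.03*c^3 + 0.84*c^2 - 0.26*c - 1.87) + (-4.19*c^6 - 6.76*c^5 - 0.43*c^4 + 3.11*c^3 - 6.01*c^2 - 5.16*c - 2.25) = -4.19*c^6 - 9.34*c^5 + 3.37*c^4 + 8.14*c^3 - 5.17*c^2 - 5.42*c - 4.12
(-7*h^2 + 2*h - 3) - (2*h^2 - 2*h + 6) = -9*h^2 + 4*h - 9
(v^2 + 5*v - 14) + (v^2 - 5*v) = 2*v^2 - 14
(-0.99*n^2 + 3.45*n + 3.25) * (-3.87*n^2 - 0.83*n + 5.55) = 3.8313*n^4 - 12.5298*n^3 - 20.9355*n^2 + 16.45*n + 18.0375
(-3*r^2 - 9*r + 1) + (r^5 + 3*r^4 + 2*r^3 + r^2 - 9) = r^5 + 3*r^4 + 2*r^3 - 2*r^2 - 9*r - 8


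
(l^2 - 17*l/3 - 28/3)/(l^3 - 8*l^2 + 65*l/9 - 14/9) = 3*(3*l + 4)/(9*l^2 - 9*l + 2)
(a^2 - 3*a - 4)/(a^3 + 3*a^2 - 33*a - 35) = (a - 4)/(a^2 + 2*a - 35)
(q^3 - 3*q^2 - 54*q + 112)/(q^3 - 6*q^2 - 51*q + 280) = (q - 2)/(q - 5)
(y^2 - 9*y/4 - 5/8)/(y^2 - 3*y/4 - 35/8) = (4*y + 1)/(4*y + 7)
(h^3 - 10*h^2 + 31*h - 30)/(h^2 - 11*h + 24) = (h^2 - 7*h + 10)/(h - 8)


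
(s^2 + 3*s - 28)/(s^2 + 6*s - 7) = (s - 4)/(s - 1)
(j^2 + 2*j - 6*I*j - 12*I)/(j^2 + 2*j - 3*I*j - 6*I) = (j - 6*I)/(j - 3*I)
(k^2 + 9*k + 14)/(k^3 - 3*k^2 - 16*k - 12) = (k + 7)/(k^2 - 5*k - 6)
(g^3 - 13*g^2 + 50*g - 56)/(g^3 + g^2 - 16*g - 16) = (g^2 - 9*g + 14)/(g^2 + 5*g + 4)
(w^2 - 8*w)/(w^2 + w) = (w - 8)/(w + 1)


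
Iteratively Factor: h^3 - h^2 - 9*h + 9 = (h - 3)*(h^2 + 2*h - 3) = (h - 3)*(h - 1)*(h + 3)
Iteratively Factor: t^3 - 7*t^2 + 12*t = (t)*(t^2 - 7*t + 12) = t*(t - 4)*(t - 3)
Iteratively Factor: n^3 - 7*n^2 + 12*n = (n)*(n^2 - 7*n + 12) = n*(n - 3)*(n - 4)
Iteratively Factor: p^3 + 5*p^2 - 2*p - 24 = (p + 3)*(p^2 + 2*p - 8) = (p - 2)*(p + 3)*(p + 4)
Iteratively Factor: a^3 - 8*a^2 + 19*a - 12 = (a - 1)*(a^2 - 7*a + 12) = (a - 3)*(a - 1)*(a - 4)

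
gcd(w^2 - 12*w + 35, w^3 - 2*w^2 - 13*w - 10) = w - 5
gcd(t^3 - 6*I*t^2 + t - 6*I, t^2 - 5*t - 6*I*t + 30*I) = t - 6*I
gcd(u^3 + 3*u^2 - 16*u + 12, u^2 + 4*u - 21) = 1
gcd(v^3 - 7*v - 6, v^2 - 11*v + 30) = 1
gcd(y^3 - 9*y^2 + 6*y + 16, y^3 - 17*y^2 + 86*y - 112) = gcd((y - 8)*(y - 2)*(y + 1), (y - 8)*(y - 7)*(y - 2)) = y^2 - 10*y + 16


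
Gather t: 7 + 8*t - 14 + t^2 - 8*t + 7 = t^2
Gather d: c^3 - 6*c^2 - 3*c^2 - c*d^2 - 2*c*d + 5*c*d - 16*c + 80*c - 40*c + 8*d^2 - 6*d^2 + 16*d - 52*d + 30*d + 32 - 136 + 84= c^3 - 9*c^2 + 24*c + d^2*(2 - c) + d*(3*c - 6) - 20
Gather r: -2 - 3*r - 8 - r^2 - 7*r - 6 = -r^2 - 10*r - 16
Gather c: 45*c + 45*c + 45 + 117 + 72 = 90*c + 234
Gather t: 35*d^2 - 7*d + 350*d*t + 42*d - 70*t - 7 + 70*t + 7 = 35*d^2 + 350*d*t + 35*d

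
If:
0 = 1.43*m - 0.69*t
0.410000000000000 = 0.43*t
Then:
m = 0.46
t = 0.95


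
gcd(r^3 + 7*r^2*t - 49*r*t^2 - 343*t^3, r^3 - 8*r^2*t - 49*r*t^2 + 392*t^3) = r^2 - 49*t^2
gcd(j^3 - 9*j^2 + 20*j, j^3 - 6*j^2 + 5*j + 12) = j - 4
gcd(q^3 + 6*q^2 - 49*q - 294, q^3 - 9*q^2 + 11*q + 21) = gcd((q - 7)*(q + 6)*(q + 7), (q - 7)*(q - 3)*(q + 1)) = q - 7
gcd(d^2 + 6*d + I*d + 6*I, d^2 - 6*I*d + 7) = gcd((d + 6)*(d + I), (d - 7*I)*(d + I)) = d + I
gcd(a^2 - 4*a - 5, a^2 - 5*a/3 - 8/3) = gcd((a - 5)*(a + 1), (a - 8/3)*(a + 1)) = a + 1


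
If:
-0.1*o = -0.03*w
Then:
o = 0.3*w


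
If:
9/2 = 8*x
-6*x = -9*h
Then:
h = 3/8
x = 9/16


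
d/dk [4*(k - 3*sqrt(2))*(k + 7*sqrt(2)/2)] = 8*k + 2*sqrt(2)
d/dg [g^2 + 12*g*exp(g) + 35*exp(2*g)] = 12*g*exp(g) + 2*g + 70*exp(2*g) + 12*exp(g)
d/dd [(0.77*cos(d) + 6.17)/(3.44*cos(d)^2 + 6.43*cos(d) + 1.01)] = (2.6488*cos(d)^2 + 42.4496*cos(d) + 38.8954)*sin(d)/(11.8336*cos(d)^4 + 44.2384*cos(d)^3 + 48.2937*cos(d)^2 + 12.9886*cos(d) + 1.0201)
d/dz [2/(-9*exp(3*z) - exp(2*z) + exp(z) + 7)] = (54*exp(2*z) + 4*exp(z) - 2)*exp(z)/(9*exp(3*z) + exp(2*z) - exp(z) - 7)^2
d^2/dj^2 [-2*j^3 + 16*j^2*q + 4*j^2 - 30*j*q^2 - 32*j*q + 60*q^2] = -12*j + 32*q + 8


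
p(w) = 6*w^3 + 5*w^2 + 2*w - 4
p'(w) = 18*w^2 + 10*w + 2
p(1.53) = 32.25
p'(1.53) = 59.44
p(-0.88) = -5.98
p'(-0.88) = 7.14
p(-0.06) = -4.10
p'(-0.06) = 1.46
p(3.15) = 239.45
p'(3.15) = 212.10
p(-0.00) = -4.00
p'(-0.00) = 2.00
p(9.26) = 5207.39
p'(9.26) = 1638.06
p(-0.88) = -5.98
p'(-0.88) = 7.14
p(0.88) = 5.72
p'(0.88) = 24.74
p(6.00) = 1484.00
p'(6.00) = 710.00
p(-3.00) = -127.00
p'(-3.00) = 134.00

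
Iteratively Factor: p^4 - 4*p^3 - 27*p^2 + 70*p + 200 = (p + 4)*(p^3 - 8*p^2 + 5*p + 50) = (p + 2)*(p + 4)*(p^2 - 10*p + 25) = (p - 5)*(p + 2)*(p + 4)*(p - 5)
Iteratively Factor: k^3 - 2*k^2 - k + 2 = (k - 1)*(k^2 - k - 2) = (k - 1)*(k + 1)*(k - 2)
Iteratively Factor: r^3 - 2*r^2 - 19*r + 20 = (r - 1)*(r^2 - r - 20) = (r - 1)*(r + 4)*(r - 5)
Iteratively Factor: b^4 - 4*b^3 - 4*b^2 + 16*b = (b - 2)*(b^3 - 2*b^2 - 8*b) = (b - 4)*(b - 2)*(b^2 + 2*b) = b*(b - 4)*(b - 2)*(b + 2)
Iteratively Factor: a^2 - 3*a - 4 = (a - 4)*(a + 1)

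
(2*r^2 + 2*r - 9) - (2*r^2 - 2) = 2*r - 7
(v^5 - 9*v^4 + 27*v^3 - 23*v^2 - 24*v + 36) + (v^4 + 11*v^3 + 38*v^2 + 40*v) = v^5 - 8*v^4 + 38*v^3 + 15*v^2 + 16*v + 36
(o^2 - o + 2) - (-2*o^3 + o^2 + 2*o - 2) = 2*o^3 - 3*o + 4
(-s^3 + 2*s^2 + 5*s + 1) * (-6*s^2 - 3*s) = 6*s^5 - 9*s^4 - 36*s^3 - 21*s^2 - 3*s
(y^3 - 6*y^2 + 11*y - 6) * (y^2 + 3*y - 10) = y^5 - 3*y^4 - 17*y^3 + 87*y^2 - 128*y + 60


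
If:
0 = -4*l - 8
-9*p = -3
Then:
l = -2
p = 1/3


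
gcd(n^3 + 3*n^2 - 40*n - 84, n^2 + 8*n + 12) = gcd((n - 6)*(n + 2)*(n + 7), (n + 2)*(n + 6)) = n + 2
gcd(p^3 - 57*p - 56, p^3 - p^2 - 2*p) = p + 1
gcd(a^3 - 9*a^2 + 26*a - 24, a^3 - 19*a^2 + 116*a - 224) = a - 4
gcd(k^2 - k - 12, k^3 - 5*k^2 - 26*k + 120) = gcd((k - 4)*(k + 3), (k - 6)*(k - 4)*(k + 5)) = k - 4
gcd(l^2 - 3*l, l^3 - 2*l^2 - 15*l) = l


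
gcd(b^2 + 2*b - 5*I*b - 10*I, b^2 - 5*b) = 1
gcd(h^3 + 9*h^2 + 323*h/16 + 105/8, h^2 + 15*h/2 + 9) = h + 6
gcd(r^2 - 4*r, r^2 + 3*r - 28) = r - 4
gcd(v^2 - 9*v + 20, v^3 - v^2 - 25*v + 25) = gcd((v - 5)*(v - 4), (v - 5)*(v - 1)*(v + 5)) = v - 5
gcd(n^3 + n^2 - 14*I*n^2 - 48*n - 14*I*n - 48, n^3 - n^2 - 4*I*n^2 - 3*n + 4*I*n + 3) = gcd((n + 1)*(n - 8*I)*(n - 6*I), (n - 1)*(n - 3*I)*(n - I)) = 1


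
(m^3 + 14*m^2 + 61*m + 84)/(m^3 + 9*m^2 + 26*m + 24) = (m + 7)/(m + 2)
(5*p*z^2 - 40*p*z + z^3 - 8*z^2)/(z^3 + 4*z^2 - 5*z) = (5*p*z - 40*p + z^2 - 8*z)/(z^2 + 4*z - 5)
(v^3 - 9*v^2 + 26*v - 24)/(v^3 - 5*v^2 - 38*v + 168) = (v^2 - 5*v + 6)/(v^2 - v - 42)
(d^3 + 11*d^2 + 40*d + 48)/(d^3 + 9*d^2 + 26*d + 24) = (d + 4)/(d + 2)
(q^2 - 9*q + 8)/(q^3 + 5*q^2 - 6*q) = (q - 8)/(q*(q + 6))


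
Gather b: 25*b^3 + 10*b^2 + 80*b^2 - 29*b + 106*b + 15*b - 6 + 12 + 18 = 25*b^3 + 90*b^2 + 92*b + 24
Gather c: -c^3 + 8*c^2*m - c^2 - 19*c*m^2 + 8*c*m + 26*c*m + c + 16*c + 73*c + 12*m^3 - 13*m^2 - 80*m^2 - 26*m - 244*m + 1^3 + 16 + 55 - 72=-c^3 + c^2*(8*m - 1) + c*(-19*m^2 + 34*m + 90) + 12*m^3 - 93*m^2 - 270*m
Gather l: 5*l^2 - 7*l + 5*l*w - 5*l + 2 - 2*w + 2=5*l^2 + l*(5*w - 12) - 2*w + 4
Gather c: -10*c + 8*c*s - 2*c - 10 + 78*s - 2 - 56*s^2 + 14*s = c*(8*s - 12) - 56*s^2 + 92*s - 12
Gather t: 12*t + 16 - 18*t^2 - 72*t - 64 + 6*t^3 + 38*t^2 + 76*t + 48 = 6*t^3 + 20*t^2 + 16*t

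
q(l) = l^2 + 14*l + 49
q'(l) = 2*l + 14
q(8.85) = 251.22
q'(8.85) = 31.70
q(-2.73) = 18.23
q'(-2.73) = 8.54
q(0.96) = 63.36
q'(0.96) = 15.92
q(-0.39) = 43.69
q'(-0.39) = 13.22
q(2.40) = 88.36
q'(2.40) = 18.80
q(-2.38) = 21.34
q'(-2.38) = 9.24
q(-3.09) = 15.29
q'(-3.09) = 7.82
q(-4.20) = 7.84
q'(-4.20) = 5.60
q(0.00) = 49.00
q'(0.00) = 14.00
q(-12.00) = 25.00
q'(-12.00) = -10.00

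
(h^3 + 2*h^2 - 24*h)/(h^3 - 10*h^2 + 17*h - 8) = h*(h^2 + 2*h - 24)/(h^3 - 10*h^2 + 17*h - 8)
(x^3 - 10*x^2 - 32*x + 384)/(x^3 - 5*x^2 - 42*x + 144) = (x - 8)/(x - 3)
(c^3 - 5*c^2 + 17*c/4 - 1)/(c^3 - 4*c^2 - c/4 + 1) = (2*c - 1)/(2*c + 1)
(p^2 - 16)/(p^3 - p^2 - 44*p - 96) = (p - 4)/(p^2 - 5*p - 24)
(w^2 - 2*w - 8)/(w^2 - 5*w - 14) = (w - 4)/(w - 7)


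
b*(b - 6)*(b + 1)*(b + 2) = b^4 - 3*b^3 - 16*b^2 - 12*b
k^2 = k^2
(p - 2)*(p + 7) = p^2 + 5*p - 14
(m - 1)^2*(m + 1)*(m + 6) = m^4 + 5*m^3 - 7*m^2 - 5*m + 6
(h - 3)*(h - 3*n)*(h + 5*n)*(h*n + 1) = h^4*n + 2*h^3*n^2 - 3*h^3*n + h^3 - 15*h^2*n^3 - 6*h^2*n^2 + 2*h^2*n - 3*h^2 + 45*h*n^3 - 15*h*n^2 - 6*h*n + 45*n^2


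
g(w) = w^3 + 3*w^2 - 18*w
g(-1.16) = 23.36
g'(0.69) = -12.43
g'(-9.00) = 171.00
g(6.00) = 216.00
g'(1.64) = -0.09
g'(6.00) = 126.00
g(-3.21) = 55.62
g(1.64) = -17.04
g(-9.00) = -324.00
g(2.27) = -13.70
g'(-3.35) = -4.43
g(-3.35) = 56.37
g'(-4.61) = 18.10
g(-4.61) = 48.76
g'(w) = 3*w^2 + 6*w - 18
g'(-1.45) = -20.39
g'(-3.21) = -6.35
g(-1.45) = 29.36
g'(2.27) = 11.08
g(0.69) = -10.66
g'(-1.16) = -20.92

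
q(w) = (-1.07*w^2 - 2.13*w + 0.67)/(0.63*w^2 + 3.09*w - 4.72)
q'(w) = (-2.14*w - 2.13)/(0.63*w^2 + 3.09*w - 4.72) + (-1.26*w - 3.09)*(-1.07*w^2 - 2.13*w + 0.67)/(0.63*w^2 + 3.09*w - 4.72)^2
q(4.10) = -1.41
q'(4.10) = 0.04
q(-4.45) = 1.84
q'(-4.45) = -2.01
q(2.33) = -1.71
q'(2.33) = 0.54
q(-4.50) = 1.95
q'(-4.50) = -2.13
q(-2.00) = -0.08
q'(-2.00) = -0.26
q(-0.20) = -0.20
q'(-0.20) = 0.21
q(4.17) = -1.40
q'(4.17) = 0.03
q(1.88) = -2.15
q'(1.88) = 1.68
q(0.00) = -0.14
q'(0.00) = 0.36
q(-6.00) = 43.22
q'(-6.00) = -351.59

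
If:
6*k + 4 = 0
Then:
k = -2/3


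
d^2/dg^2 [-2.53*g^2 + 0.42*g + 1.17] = -5.06000000000000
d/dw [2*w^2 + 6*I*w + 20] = 4*w + 6*I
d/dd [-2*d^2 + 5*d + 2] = 5 - 4*d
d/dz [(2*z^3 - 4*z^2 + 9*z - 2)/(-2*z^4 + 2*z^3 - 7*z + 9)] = ((-6*z^2 + 8*z - 9)*(2*z^4 - 2*z^3 + 7*z - 9) + (8*z^3 - 6*z^2 + 7)*(2*z^3 - 4*z^2 + 9*z - 2))/(2*z^4 - 2*z^3 + 7*z - 9)^2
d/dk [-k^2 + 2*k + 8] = 2 - 2*k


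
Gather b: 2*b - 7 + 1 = 2*b - 6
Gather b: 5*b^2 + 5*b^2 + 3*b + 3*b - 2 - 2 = 10*b^2 + 6*b - 4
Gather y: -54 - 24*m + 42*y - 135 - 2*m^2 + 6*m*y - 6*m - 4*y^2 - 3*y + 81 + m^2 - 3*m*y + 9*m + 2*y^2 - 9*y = -m^2 - 21*m - 2*y^2 + y*(3*m + 30) - 108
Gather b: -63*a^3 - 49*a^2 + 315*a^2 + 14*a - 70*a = -63*a^3 + 266*a^2 - 56*a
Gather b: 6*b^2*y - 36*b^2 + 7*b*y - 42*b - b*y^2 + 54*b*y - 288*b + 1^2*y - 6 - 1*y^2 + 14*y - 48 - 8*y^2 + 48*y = b^2*(6*y - 36) + b*(-y^2 + 61*y - 330) - 9*y^2 + 63*y - 54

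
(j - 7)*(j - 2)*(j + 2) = j^3 - 7*j^2 - 4*j + 28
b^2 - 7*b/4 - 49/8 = (b - 7/2)*(b + 7/4)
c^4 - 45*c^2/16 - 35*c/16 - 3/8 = (c - 2)*(c + 1/4)*(c + 3/4)*(c + 1)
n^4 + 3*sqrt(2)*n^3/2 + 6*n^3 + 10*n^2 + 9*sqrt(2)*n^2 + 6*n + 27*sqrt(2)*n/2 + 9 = (n + 3)^2*(n + sqrt(2)/2)*(n + sqrt(2))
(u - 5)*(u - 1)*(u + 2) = u^3 - 4*u^2 - 7*u + 10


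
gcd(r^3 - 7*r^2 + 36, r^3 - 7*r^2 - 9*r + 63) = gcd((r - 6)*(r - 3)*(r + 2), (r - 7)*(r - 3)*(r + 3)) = r - 3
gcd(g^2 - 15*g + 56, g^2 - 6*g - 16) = g - 8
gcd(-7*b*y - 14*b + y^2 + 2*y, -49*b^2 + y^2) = -7*b + y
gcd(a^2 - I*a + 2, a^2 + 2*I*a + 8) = a - 2*I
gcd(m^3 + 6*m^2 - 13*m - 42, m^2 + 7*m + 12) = 1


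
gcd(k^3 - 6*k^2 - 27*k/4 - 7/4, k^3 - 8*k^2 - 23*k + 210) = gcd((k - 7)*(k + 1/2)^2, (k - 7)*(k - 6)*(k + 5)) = k - 7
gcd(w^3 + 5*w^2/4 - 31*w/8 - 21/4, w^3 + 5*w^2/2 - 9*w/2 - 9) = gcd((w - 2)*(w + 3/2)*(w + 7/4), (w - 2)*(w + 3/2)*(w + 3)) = w^2 - w/2 - 3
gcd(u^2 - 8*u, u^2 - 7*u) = u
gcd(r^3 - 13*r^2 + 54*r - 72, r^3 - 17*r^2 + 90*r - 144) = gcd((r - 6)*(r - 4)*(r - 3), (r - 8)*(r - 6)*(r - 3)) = r^2 - 9*r + 18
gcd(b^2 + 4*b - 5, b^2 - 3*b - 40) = b + 5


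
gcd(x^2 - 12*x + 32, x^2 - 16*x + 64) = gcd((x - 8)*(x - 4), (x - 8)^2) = x - 8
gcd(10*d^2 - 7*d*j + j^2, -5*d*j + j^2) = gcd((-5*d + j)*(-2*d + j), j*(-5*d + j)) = 5*d - j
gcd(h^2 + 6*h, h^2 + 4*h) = h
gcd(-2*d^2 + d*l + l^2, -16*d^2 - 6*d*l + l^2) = 2*d + l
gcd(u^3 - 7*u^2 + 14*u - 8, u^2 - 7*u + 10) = u - 2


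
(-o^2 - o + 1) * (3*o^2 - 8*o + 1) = -3*o^4 + 5*o^3 + 10*o^2 - 9*o + 1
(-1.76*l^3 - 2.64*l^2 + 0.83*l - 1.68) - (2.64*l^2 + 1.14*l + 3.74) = -1.76*l^3 - 5.28*l^2 - 0.31*l - 5.42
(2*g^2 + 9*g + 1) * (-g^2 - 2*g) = -2*g^4 - 13*g^3 - 19*g^2 - 2*g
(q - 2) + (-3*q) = -2*q - 2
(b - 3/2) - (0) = b - 3/2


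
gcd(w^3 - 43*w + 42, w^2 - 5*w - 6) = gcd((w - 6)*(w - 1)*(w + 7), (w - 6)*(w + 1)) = w - 6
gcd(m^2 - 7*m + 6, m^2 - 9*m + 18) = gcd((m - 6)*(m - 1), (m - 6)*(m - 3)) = m - 6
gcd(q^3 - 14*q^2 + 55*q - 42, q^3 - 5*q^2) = 1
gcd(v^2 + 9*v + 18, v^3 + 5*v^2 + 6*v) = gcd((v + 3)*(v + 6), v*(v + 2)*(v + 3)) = v + 3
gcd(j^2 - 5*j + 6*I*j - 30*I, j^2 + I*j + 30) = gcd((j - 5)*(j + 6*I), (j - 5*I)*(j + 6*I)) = j + 6*I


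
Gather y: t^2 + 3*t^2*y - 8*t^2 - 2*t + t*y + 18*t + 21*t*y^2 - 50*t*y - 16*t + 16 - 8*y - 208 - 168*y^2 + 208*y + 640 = -7*t^2 + y^2*(21*t - 168) + y*(3*t^2 - 49*t + 200) + 448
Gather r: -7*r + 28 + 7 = 35 - 7*r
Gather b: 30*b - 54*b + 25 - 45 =-24*b - 20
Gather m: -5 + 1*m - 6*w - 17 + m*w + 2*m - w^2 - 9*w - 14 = m*(w + 3) - w^2 - 15*w - 36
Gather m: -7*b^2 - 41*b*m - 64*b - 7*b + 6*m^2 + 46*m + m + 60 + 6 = -7*b^2 - 71*b + 6*m^2 + m*(47 - 41*b) + 66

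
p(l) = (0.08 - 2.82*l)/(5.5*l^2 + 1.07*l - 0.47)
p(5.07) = -0.10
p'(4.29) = 0.03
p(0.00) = -0.17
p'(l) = (0.08 - 2.82*l)*(-11.0*l - 1.07)/(5.5*l^2 + 1.07*l - 0.47)^2 - 2.82/(5.5*l^2 + 1.07*l - 0.47) = (15.51*l^2 - 0.88*l + 1.2398)/(30.25*l^4 + 11.77*l^3 - 4.0251*l^2 - 1.0058*l + 0.2209)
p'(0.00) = 5.61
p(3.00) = -0.16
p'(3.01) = 0.05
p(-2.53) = 0.23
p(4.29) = -0.11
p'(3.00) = 0.05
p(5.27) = -0.09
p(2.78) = -0.17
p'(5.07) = 0.02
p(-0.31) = -3.49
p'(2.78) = 0.06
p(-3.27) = 0.17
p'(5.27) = 0.02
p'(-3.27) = 0.06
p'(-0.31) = 40.25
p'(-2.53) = 0.10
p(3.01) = -0.16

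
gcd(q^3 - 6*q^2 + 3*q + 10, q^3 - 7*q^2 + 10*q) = q^2 - 7*q + 10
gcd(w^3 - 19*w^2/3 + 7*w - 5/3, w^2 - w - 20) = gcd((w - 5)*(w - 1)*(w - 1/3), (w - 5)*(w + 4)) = w - 5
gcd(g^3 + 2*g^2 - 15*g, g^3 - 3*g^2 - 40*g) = g^2 + 5*g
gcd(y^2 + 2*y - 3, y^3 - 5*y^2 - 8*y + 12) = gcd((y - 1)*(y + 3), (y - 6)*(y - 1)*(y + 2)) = y - 1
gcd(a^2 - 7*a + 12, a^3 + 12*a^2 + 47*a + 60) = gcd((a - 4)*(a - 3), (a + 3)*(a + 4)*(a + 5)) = 1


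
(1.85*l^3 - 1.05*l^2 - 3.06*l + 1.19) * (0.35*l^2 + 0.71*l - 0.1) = 0.6475*l^5 + 0.946*l^4 - 2.0015*l^3 - 1.6511*l^2 + 1.1509*l - 0.119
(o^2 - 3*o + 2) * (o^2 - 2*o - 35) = o^4 - 5*o^3 - 27*o^2 + 101*o - 70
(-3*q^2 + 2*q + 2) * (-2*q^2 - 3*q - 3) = 6*q^4 + 5*q^3 - q^2 - 12*q - 6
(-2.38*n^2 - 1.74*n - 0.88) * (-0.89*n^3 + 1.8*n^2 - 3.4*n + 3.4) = 2.1182*n^5 - 2.7354*n^4 + 5.7432*n^3 - 3.76*n^2 - 2.924*n - 2.992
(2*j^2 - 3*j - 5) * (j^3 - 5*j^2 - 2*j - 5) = 2*j^5 - 13*j^4 + 6*j^3 + 21*j^2 + 25*j + 25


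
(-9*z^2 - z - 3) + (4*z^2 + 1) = -5*z^2 - z - 2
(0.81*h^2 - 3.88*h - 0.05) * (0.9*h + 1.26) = 0.729*h^3 - 2.4714*h^2 - 4.9338*h - 0.063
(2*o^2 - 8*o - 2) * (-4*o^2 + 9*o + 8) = -8*o^4 + 50*o^3 - 48*o^2 - 82*o - 16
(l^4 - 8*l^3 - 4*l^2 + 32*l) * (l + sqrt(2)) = l^5 - 8*l^4 + sqrt(2)*l^4 - 8*sqrt(2)*l^3 - 4*l^3 - 4*sqrt(2)*l^2 + 32*l^2 + 32*sqrt(2)*l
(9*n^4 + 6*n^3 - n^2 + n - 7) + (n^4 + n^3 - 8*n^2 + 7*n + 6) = 10*n^4 + 7*n^3 - 9*n^2 + 8*n - 1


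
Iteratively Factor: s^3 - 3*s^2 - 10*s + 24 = (s + 3)*(s^2 - 6*s + 8) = (s - 2)*(s + 3)*(s - 4)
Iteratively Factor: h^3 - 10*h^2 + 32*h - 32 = (h - 4)*(h^2 - 6*h + 8) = (h - 4)^2*(h - 2)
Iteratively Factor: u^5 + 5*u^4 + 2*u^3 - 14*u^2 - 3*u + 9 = (u - 1)*(u^4 + 6*u^3 + 8*u^2 - 6*u - 9) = (u - 1)*(u + 3)*(u^3 + 3*u^2 - u - 3) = (u - 1)*(u + 1)*(u + 3)*(u^2 + 2*u - 3) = (u - 1)*(u + 1)*(u + 3)^2*(u - 1)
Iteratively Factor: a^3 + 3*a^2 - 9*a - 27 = (a - 3)*(a^2 + 6*a + 9) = (a - 3)*(a + 3)*(a + 3)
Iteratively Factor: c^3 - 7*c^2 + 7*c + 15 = (c + 1)*(c^2 - 8*c + 15) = (c - 5)*(c + 1)*(c - 3)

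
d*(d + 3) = d^2 + 3*d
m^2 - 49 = (m - 7)*(m + 7)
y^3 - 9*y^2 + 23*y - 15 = (y - 5)*(y - 3)*(y - 1)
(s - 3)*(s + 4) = s^2 + s - 12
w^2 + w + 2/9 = (w + 1/3)*(w + 2/3)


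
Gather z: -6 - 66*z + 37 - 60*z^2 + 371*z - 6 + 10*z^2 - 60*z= -50*z^2 + 245*z + 25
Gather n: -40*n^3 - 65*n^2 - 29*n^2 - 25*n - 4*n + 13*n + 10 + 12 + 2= -40*n^3 - 94*n^2 - 16*n + 24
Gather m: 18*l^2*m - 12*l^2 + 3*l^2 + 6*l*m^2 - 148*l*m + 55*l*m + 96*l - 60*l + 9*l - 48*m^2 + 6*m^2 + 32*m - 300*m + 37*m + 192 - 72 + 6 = -9*l^2 + 45*l + m^2*(6*l - 42) + m*(18*l^2 - 93*l - 231) + 126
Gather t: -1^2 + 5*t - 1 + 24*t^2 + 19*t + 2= 24*t^2 + 24*t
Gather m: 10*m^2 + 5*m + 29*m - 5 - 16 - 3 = 10*m^2 + 34*m - 24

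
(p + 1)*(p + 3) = p^2 + 4*p + 3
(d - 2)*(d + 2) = d^2 - 4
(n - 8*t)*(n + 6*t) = n^2 - 2*n*t - 48*t^2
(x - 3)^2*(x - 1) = x^3 - 7*x^2 + 15*x - 9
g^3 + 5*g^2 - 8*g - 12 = (g - 2)*(g + 1)*(g + 6)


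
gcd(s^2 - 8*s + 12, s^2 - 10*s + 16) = s - 2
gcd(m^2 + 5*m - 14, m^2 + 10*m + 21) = m + 7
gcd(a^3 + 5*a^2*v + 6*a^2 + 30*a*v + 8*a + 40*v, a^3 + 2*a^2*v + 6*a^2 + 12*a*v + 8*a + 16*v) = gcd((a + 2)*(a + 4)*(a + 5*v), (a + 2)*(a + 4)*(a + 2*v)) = a^2 + 6*a + 8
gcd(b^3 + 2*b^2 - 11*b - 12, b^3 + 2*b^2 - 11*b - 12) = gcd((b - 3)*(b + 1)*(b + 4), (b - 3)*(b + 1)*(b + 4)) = b^3 + 2*b^2 - 11*b - 12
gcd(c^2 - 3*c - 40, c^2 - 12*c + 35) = 1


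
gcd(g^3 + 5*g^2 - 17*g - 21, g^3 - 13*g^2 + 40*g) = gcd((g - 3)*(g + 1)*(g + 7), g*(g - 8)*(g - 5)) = 1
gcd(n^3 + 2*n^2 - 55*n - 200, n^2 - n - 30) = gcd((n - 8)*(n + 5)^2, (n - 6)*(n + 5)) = n + 5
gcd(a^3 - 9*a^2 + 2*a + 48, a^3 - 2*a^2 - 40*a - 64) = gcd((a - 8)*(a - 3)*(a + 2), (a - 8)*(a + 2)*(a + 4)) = a^2 - 6*a - 16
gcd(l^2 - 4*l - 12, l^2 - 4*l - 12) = l^2 - 4*l - 12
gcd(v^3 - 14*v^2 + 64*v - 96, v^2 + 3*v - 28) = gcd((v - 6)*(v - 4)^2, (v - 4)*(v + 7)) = v - 4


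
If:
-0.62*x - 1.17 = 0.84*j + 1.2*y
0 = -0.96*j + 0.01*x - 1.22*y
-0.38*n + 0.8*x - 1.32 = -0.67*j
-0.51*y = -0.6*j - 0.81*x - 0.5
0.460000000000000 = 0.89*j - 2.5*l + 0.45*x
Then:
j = 0.88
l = -0.18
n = -5.53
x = -1.71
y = -0.71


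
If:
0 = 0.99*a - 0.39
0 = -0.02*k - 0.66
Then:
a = 0.39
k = -33.00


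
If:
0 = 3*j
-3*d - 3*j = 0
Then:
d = 0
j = 0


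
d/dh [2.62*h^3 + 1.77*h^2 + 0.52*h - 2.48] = 7.86*h^2 + 3.54*h + 0.52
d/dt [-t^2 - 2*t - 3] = -2*t - 2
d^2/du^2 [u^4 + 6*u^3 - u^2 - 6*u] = 12*u^2 + 36*u - 2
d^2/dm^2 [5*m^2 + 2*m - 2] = 10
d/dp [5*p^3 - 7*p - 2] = 15*p^2 - 7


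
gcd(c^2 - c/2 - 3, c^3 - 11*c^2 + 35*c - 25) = 1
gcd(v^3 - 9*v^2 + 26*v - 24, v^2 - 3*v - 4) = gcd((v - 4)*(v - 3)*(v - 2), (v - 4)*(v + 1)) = v - 4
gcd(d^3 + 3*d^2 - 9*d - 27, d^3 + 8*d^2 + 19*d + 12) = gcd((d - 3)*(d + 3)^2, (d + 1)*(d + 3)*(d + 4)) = d + 3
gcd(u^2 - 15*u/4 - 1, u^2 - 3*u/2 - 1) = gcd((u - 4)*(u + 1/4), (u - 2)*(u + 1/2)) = 1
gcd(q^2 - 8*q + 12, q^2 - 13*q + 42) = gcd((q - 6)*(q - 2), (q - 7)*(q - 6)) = q - 6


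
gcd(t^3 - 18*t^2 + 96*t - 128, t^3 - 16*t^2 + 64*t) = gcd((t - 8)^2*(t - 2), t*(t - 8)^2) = t^2 - 16*t + 64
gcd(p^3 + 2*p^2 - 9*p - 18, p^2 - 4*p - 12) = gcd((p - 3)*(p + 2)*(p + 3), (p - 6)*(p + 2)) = p + 2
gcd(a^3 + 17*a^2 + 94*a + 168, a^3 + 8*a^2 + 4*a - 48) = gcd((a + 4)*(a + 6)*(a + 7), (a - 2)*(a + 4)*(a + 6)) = a^2 + 10*a + 24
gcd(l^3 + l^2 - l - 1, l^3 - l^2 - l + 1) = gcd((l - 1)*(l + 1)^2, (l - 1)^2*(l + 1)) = l^2 - 1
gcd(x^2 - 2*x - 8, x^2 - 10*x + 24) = x - 4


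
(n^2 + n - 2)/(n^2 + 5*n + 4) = (n^2 + n - 2)/(n^2 + 5*n + 4)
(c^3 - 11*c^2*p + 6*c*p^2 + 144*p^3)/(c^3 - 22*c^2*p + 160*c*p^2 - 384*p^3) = (-c - 3*p)/(-c + 8*p)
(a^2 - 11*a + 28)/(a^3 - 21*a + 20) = (a - 7)/(a^2 + 4*a - 5)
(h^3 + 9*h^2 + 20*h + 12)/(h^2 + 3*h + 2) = h + 6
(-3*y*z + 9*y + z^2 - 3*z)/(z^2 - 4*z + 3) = (-3*y + z)/(z - 1)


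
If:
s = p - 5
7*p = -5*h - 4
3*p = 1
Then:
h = -19/15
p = 1/3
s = -14/3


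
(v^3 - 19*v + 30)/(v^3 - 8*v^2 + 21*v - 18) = (v + 5)/(v - 3)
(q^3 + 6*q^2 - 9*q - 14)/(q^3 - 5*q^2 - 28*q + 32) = (q^3 + 6*q^2 - 9*q - 14)/(q^3 - 5*q^2 - 28*q + 32)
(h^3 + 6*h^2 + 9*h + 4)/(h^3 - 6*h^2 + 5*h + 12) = (h^2 + 5*h + 4)/(h^2 - 7*h + 12)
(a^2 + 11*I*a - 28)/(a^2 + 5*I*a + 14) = (a + 4*I)/(a - 2*I)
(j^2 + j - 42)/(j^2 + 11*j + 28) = (j - 6)/(j + 4)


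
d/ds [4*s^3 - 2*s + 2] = 12*s^2 - 2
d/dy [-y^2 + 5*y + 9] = 5 - 2*y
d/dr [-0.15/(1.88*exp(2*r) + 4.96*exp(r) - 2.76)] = (0.564*exp(r) + 0.744)*exp(r)/(1.88*exp(2*r) + 4.96*exp(r) - 2.76)^2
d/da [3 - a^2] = -2*a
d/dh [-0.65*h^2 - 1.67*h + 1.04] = -1.3*h - 1.67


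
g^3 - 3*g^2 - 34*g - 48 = (g - 8)*(g + 2)*(g + 3)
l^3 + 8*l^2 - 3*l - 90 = (l - 3)*(l + 5)*(l + 6)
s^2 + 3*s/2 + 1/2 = (s + 1/2)*(s + 1)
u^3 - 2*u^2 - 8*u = u*(u - 4)*(u + 2)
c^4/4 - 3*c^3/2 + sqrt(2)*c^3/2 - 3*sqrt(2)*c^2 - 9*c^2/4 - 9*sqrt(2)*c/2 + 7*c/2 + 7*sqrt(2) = (c/2 + 1)*(c/2 + sqrt(2))*(c - 7)*(c - 1)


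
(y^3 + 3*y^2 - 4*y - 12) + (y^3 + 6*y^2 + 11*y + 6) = 2*y^3 + 9*y^2 + 7*y - 6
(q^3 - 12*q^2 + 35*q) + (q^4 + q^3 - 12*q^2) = q^4 + 2*q^3 - 24*q^2 + 35*q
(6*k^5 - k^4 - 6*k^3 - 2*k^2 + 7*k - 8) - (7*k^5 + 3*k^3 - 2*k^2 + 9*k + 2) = -k^5 - k^4 - 9*k^3 - 2*k - 10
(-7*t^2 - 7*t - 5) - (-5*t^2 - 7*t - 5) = -2*t^2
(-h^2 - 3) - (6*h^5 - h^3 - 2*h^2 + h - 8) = -6*h^5 + h^3 + h^2 - h + 5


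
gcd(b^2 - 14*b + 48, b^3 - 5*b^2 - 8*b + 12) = b - 6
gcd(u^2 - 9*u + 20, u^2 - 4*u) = u - 4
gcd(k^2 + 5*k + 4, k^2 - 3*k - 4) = k + 1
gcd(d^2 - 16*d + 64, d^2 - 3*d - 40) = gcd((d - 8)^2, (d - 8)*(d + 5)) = d - 8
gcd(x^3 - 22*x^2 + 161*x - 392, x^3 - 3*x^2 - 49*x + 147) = x - 7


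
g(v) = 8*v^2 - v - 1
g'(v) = 16*v - 1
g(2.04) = 30.25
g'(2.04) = 31.64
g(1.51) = 15.73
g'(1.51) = 23.16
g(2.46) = 44.95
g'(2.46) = 38.36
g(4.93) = 188.51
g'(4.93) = 77.88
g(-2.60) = 55.68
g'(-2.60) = -42.60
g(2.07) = 31.21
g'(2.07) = 32.12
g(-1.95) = 31.37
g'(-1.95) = -32.20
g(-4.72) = 181.95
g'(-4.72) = -76.52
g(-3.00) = 74.00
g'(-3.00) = -49.00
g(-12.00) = 1163.00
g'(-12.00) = -193.00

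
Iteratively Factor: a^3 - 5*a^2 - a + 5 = (a + 1)*(a^2 - 6*a + 5) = (a - 1)*(a + 1)*(a - 5)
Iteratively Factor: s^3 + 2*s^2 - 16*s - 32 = (s + 4)*(s^2 - 2*s - 8) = (s - 4)*(s + 4)*(s + 2)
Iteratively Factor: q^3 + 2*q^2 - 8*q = (q)*(q^2 + 2*q - 8) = q*(q - 2)*(q + 4)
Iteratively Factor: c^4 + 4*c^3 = (c)*(c^3 + 4*c^2) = c^2*(c^2 + 4*c) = c^2*(c + 4)*(c)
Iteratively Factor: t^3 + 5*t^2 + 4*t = (t)*(t^2 + 5*t + 4) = t*(t + 1)*(t + 4)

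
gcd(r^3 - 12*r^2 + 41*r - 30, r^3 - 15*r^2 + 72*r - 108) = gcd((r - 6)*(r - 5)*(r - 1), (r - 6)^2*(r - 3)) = r - 6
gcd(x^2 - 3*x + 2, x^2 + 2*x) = 1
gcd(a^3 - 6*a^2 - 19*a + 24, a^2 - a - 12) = a + 3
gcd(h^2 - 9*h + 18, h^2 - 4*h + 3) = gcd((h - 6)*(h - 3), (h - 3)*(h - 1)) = h - 3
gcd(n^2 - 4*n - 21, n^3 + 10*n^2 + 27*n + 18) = n + 3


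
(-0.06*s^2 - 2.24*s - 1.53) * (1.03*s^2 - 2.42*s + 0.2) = -0.0618*s^4 - 2.162*s^3 + 3.8329*s^2 + 3.2546*s - 0.306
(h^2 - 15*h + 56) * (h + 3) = h^3 - 12*h^2 + 11*h + 168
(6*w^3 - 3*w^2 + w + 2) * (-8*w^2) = -48*w^5 + 24*w^4 - 8*w^3 - 16*w^2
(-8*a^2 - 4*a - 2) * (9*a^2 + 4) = -72*a^4 - 36*a^3 - 50*a^2 - 16*a - 8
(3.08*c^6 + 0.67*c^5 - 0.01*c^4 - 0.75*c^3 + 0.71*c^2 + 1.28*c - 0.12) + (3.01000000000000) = 3.08*c^6 + 0.67*c^5 - 0.01*c^4 - 0.75*c^3 + 0.71*c^2 + 1.28*c + 2.89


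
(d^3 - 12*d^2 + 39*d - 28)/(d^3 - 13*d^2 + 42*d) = (d^2 - 5*d + 4)/(d*(d - 6))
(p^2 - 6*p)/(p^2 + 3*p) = (p - 6)/(p + 3)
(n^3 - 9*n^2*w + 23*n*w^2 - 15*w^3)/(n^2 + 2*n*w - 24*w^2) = (n^3 - 9*n^2*w + 23*n*w^2 - 15*w^3)/(n^2 + 2*n*w - 24*w^2)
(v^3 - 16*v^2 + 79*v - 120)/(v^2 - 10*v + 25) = (v^2 - 11*v + 24)/(v - 5)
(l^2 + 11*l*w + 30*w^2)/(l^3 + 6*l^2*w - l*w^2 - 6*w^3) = (-l - 5*w)/(-l^2 + w^2)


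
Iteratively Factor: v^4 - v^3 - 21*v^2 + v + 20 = (v - 5)*(v^3 + 4*v^2 - v - 4) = (v - 5)*(v - 1)*(v^2 + 5*v + 4) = (v - 5)*(v - 1)*(v + 1)*(v + 4)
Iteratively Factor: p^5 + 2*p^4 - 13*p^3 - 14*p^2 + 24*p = (p - 3)*(p^4 + 5*p^3 + 2*p^2 - 8*p) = (p - 3)*(p + 2)*(p^3 + 3*p^2 - 4*p) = p*(p - 3)*(p + 2)*(p^2 + 3*p - 4) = p*(p - 3)*(p + 2)*(p + 4)*(p - 1)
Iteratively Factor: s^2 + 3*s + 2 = (s + 1)*(s + 2)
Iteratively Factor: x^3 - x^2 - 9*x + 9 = (x - 3)*(x^2 + 2*x - 3) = (x - 3)*(x + 3)*(x - 1)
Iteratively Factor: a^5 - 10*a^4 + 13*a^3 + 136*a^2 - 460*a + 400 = (a - 5)*(a^4 - 5*a^3 - 12*a^2 + 76*a - 80) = (a - 5)*(a + 4)*(a^3 - 9*a^2 + 24*a - 20) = (a - 5)*(a - 2)*(a + 4)*(a^2 - 7*a + 10) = (a - 5)*(a - 2)^2*(a + 4)*(a - 5)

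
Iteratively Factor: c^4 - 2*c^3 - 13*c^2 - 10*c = (c + 2)*(c^3 - 4*c^2 - 5*c) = (c + 1)*(c + 2)*(c^2 - 5*c) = (c - 5)*(c + 1)*(c + 2)*(c)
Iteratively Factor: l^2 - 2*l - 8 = (l - 4)*(l + 2)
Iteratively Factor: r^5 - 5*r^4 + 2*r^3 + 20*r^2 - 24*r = (r - 2)*(r^4 - 3*r^3 - 4*r^2 + 12*r) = (r - 2)^2*(r^3 - r^2 - 6*r) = (r - 3)*(r - 2)^2*(r^2 + 2*r) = r*(r - 3)*(r - 2)^2*(r + 2)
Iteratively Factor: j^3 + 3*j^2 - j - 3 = (j + 1)*(j^2 + 2*j - 3) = (j + 1)*(j + 3)*(j - 1)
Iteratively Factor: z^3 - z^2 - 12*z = (z + 3)*(z^2 - 4*z) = (z - 4)*(z + 3)*(z)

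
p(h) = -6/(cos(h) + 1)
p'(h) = -6*sin(h)/(cos(h) + 1)^2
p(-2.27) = -16.84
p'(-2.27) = 36.15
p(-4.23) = -11.19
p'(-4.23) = -18.49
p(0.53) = -3.22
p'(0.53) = -0.87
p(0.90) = -3.70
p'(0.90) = -1.79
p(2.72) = -68.52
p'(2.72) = -320.24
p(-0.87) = -3.65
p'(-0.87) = 1.70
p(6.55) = -3.05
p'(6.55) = -0.41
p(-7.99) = -6.94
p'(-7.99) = 7.96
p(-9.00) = -67.51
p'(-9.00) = 313.09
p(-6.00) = -3.06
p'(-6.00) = -0.44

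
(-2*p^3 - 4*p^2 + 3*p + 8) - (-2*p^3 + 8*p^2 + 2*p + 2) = -12*p^2 + p + 6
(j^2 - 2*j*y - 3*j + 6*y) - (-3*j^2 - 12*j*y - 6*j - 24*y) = 4*j^2 + 10*j*y + 3*j + 30*y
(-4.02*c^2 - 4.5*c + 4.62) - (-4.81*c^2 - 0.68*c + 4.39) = 0.79*c^2 - 3.82*c + 0.23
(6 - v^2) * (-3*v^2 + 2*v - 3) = 3*v^4 - 2*v^3 - 15*v^2 + 12*v - 18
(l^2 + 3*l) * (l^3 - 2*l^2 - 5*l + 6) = l^5 + l^4 - 11*l^3 - 9*l^2 + 18*l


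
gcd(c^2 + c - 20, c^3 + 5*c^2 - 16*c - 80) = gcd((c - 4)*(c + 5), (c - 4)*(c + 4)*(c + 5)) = c^2 + c - 20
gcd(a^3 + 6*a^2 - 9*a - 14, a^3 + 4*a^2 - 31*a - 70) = a + 7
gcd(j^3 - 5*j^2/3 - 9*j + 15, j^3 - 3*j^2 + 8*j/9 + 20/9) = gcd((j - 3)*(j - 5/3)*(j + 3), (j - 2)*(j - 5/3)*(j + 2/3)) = j - 5/3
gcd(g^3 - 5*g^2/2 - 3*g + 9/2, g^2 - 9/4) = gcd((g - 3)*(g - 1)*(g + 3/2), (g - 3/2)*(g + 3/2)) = g + 3/2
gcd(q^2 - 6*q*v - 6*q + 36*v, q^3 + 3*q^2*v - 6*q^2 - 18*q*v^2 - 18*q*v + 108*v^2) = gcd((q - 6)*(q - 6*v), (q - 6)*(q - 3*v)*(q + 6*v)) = q - 6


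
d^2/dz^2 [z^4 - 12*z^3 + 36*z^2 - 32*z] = 12*z^2 - 72*z + 72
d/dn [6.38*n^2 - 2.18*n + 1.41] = 12.76*n - 2.18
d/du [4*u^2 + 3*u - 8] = 8*u + 3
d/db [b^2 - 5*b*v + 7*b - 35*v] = 2*b - 5*v + 7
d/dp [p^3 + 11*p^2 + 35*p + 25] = 3*p^2 + 22*p + 35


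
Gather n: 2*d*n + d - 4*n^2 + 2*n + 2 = d - 4*n^2 + n*(2*d + 2) + 2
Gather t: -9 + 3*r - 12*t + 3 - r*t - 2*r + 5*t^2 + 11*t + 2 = r + 5*t^2 + t*(-r - 1) - 4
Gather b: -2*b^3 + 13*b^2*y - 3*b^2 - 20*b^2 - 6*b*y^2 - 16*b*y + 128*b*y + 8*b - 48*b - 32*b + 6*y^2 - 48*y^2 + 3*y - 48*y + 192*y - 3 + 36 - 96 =-2*b^3 + b^2*(13*y - 23) + b*(-6*y^2 + 112*y - 72) - 42*y^2 + 147*y - 63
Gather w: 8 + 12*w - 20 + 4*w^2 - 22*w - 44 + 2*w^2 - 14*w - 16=6*w^2 - 24*w - 72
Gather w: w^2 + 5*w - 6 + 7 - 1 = w^2 + 5*w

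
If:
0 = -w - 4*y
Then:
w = -4*y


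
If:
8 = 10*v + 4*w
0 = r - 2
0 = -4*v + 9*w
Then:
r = 2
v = 36/53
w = 16/53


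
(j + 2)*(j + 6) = j^2 + 8*j + 12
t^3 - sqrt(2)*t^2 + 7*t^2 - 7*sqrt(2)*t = t*(t + 7)*(t - sqrt(2))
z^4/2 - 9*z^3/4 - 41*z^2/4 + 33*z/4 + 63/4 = (z/2 + 1/2)*(z - 7)*(z - 3/2)*(z + 3)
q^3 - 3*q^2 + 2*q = q*(q - 2)*(q - 1)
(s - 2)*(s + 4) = s^2 + 2*s - 8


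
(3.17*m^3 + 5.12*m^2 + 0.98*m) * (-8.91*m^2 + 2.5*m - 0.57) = -28.2447*m^5 - 37.6942*m^4 + 2.2613*m^3 - 0.468399999999999*m^2 - 0.5586*m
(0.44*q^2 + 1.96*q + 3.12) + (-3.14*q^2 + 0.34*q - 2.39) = -2.7*q^2 + 2.3*q + 0.73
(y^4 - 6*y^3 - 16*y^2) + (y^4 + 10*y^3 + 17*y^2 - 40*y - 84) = 2*y^4 + 4*y^3 + y^2 - 40*y - 84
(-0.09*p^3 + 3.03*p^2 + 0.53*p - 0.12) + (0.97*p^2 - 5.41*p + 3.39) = -0.09*p^3 + 4.0*p^2 - 4.88*p + 3.27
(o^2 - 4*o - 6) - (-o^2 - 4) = 2*o^2 - 4*o - 2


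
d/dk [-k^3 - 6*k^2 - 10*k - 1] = -3*k^2 - 12*k - 10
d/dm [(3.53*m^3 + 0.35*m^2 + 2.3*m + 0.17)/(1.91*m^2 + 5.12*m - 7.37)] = (6.7423*m^4 + 36.1472*m^3 - 80.6493*m^2 - 5.8084*m - 17.8214)/(3.6481*m^4 + 19.5584*m^3 - 1.939*m^2 - 75.4688*m + 54.3169)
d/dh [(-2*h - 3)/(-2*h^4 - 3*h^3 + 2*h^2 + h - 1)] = (-12*h^4 - 36*h^3 - 23*h^2 + 12*h + 5)/(4*h^8 + 12*h^7 + h^6 - 16*h^5 + 2*h^4 + 10*h^3 - 3*h^2 - 2*h + 1)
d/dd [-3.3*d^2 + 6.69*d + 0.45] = 6.69 - 6.6*d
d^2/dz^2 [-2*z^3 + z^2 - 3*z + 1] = 2 - 12*z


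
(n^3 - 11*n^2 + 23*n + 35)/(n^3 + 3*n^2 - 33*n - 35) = (n - 7)/(n + 7)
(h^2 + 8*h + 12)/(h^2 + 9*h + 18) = (h + 2)/(h + 3)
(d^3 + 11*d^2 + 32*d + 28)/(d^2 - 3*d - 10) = (d^2 + 9*d + 14)/(d - 5)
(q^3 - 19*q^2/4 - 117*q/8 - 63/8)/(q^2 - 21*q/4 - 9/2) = (2*q^2 - 11*q - 21)/(2*(q - 6))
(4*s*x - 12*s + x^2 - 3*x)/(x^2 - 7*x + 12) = (4*s + x)/(x - 4)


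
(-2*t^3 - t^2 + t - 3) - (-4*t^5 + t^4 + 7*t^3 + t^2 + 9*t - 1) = 4*t^5 - t^4 - 9*t^3 - 2*t^2 - 8*t - 2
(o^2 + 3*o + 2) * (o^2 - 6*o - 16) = o^4 - 3*o^3 - 32*o^2 - 60*o - 32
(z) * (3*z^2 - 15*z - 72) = 3*z^3 - 15*z^2 - 72*z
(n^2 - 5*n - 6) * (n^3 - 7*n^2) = n^5 - 12*n^4 + 29*n^3 + 42*n^2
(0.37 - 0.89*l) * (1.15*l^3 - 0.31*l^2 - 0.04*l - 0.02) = -1.0235*l^4 + 0.7014*l^3 - 0.0791*l^2 + 0.003*l - 0.0074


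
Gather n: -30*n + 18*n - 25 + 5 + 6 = -12*n - 14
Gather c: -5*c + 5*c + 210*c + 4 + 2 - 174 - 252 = 210*c - 420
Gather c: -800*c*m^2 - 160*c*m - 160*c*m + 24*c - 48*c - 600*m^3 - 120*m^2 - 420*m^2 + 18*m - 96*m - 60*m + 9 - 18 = c*(-800*m^2 - 320*m - 24) - 600*m^3 - 540*m^2 - 138*m - 9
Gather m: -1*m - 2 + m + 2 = 0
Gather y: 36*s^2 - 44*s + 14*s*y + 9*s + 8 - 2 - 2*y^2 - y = 36*s^2 - 35*s - 2*y^2 + y*(14*s - 1) + 6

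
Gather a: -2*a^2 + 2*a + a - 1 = -2*a^2 + 3*a - 1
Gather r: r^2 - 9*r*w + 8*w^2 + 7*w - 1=r^2 - 9*r*w + 8*w^2 + 7*w - 1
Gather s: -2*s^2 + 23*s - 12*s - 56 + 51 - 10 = -2*s^2 + 11*s - 15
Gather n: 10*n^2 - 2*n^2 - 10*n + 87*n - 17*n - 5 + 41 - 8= 8*n^2 + 60*n + 28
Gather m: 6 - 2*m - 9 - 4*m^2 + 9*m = -4*m^2 + 7*m - 3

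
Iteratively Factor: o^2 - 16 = (o + 4)*(o - 4)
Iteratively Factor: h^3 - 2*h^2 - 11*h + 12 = (h + 3)*(h^2 - 5*h + 4) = (h - 1)*(h + 3)*(h - 4)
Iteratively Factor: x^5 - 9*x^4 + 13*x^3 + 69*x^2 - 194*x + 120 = (x - 4)*(x^4 - 5*x^3 - 7*x^2 + 41*x - 30) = (x - 4)*(x + 3)*(x^3 - 8*x^2 + 17*x - 10) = (x - 4)*(x - 2)*(x + 3)*(x^2 - 6*x + 5) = (x - 4)*(x - 2)*(x - 1)*(x + 3)*(x - 5)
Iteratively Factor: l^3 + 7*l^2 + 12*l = (l + 3)*(l^2 + 4*l) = l*(l + 3)*(l + 4)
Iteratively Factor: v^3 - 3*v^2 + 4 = (v - 2)*(v^2 - v - 2) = (v - 2)^2*(v + 1)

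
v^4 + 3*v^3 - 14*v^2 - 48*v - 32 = (v - 4)*(v + 1)*(v + 2)*(v + 4)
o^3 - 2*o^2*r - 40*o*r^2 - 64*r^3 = (o - 8*r)*(o + 2*r)*(o + 4*r)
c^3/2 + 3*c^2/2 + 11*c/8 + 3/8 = (c/2 + 1/4)*(c + 1)*(c + 3/2)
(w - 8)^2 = w^2 - 16*w + 64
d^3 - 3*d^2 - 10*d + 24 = (d - 4)*(d - 2)*(d + 3)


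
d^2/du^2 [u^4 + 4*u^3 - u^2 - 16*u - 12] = 12*u^2 + 24*u - 2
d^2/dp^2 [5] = 0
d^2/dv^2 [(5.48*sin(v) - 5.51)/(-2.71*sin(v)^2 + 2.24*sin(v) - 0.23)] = (40.245668*sin(v)^5 - 128.598172*sin(v)^4 - 0.641728000000001*sin(v)^3 + 231.709798*sin(v)^2 - 182.74218*sin(v) + 42.7785939999999)/(2.71*sin(v)^2 - 2.24*sin(v) + 0.23)^3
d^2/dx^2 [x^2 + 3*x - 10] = 2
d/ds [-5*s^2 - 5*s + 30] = -10*s - 5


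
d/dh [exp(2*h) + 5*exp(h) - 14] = (2*exp(h) + 5)*exp(h)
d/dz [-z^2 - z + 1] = -2*z - 1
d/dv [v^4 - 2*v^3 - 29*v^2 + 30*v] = 4*v^3 - 6*v^2 - 58*v + 30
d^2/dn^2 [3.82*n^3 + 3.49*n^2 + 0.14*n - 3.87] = 22.92*n + 6.98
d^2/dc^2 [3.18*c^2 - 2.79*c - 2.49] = 6.36000000000000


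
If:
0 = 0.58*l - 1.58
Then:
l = 2.72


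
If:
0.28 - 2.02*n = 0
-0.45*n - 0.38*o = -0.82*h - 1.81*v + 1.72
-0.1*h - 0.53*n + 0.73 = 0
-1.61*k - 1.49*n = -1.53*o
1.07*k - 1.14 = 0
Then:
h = 6.57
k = 1.07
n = 0.14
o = 1.26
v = -1.73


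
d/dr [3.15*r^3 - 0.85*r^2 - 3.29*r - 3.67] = 9.45*r^2 - 1.7*r - 3.29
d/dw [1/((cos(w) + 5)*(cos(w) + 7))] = 2*(cos(w) + 6)*sin(w)/((cos(w) + 5)^2*(cos(w) + 7)^2)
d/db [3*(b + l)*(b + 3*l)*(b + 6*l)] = 9*b^2 + 60*b*l + 81*l^2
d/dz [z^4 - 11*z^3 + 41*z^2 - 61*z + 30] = 4*z^3 - 33*z^2 + 82*z - 61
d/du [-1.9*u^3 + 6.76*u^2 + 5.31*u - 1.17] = -5.7*u^2 + 13.52*u + 5.31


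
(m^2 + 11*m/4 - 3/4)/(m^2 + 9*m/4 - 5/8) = 2*(m + 3)/(2*m + 5)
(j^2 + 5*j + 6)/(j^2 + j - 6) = (j + 2)/(j - 2)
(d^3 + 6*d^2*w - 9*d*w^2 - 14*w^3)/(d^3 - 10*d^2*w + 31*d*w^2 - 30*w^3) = (d^2 + 8*d*w + 7*w^2)/(d^2 - 8*d*w + 15*w^2)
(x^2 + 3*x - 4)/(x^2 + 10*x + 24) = (x - 1)/(x + 6)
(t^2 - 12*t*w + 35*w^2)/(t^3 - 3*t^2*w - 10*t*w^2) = (t - 7*w)/(t*(t + 2*w))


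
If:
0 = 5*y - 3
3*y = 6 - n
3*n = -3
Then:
No Solution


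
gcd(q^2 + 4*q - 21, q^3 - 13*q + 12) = q - 3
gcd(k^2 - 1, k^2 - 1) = k^2 - 1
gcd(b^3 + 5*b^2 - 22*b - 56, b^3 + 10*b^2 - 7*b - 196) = b^2 + 3*b - 28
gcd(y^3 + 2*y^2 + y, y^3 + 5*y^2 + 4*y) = y^2 + y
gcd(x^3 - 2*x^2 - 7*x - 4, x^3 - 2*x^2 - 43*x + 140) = x - 4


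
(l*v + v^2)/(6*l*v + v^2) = (l + v)/(6*l + v)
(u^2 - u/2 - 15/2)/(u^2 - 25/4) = 2*(u - 3)/(2*u - 5)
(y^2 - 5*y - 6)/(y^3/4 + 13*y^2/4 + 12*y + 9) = 4*(y - 6)/(y^2 + 12*y + 36)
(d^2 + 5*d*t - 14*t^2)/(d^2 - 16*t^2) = (d^2 + 5*d*t - 14*t^2)/(d^2 - 16*t^2)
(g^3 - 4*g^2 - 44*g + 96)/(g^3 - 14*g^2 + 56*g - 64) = (g + 6)/(g - 4)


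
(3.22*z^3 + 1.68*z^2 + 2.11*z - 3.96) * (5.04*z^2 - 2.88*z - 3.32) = 16.2288*z^5 - 0.8064*z^4 - 4.8944*z^3 - 31.6128*z^2 + 4.3996*z + 13.1472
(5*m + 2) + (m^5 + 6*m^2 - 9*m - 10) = m^5 + 6*m^2 - 4*m - 8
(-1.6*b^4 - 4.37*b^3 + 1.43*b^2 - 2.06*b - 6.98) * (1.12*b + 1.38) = -1.792*b^5 - 7.1024*b^4 - 4.429*b^3 - 0.333800000000001*b^2 - 10.6604*b - 9.6324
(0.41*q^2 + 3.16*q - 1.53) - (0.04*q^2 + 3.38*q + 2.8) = 0.37*q^2 - 0.22*q - 4.33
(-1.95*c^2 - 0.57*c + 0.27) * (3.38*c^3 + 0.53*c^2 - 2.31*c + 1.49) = -6.591*c^5 - 2.9601*c^4 + 5.115*c^3 - 1.4457*c^2 - 1.473*c + 0.4023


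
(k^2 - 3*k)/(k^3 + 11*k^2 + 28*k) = (k - 3)/(k^2 + 11*k + 28)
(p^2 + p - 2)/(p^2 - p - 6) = (p - 1)/(p - 3)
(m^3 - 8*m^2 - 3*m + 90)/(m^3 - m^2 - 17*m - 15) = (m - 6)/(m + 1)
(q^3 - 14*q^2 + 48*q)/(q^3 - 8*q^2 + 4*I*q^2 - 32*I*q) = (q - 6)/(q + 4*I)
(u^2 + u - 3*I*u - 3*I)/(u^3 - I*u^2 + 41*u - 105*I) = (u + 1)/(u^2 + 2*I*u + 35)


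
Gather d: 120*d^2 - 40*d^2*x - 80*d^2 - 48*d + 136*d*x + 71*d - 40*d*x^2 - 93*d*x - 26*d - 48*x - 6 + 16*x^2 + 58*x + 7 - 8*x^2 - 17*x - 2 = d^2*(40 - 40*x) + d*(-40*x^2 + 43*x - 3) + 8*x^2 - 7*x - 1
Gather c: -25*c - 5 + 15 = 10 - 25*c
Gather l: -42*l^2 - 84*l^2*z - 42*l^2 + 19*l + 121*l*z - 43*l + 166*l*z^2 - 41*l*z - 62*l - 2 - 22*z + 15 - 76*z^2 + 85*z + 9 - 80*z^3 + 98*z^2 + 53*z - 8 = l^2*(-84*z - 84) + l*(166*z^2 + 80*z - 86) - 80*z^3 + 22*z^2 + 116*z + 14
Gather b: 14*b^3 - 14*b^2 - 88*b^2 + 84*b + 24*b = 14*b^3 - 102*b^2 + 108*b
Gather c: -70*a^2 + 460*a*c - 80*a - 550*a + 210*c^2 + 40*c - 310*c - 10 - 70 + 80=-70*a^2 - 630*a + 210*c^2 + c*(460*a - 270)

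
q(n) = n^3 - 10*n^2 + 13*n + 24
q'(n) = 3*n^2 - 20*n + 13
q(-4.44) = -318.38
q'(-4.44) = 160.94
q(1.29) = 26.28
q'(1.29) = -7.81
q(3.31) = -6.27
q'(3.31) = -20.33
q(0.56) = 28.32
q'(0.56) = 2.74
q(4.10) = -21.88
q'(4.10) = -18.57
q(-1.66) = -29.71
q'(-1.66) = 54.47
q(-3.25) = -158.20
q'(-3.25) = 109.69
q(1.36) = 25.70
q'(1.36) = -8.65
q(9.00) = 60.00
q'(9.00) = 76.00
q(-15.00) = -5796.00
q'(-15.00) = 988.00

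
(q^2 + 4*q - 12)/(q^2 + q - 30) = (q - 2)/(q - 5)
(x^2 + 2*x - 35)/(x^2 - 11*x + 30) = (x + 7)/(x - 6)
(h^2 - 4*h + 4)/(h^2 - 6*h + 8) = (h - 2)/(h - 4)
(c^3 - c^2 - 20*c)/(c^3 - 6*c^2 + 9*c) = (c^2 - c - 20)/(c^2 - 6*c + 9)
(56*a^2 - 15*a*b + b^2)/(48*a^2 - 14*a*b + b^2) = (7*a - b)/(6*a - b)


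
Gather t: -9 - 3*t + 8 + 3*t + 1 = 0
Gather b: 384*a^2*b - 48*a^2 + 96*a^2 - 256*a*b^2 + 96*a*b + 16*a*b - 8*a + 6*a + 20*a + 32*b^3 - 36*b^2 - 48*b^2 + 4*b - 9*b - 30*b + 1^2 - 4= 48*a^2 + 18*a + 32*b^3 + b^2*(-256*a - 84) + b*(384*a^2 + 112*a - 35) - 3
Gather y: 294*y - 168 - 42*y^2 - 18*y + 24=-42*y^2 + 276*y - 144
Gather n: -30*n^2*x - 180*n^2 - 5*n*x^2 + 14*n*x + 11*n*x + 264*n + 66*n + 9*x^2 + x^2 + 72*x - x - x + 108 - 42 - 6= n^2*(-30*x - 180) + n*(-5*x^2 + 25*x + 330) + 10*x^2 + 70*x + 60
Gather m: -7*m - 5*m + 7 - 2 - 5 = -12*m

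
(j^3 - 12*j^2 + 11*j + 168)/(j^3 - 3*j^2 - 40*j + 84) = (j^2 - 5*j - 24)/(j^2 + 4*j - 12)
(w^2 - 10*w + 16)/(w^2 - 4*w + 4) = (w - 8)/(w - 2)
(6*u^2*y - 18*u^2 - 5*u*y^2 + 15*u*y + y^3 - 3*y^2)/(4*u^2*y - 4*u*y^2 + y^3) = (-3*u*y + 9*u + y^2 - 3*y)/(y*(-2*u + y))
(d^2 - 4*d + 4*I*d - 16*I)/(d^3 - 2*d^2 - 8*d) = (d + 4*I)/(d*(d + 2))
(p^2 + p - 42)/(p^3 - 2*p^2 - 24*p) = (p + 7)/(p*(p + 4))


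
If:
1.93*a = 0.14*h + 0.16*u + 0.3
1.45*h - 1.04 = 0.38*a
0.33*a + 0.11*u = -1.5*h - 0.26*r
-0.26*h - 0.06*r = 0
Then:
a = 0.00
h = 0.72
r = -3.11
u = -2.45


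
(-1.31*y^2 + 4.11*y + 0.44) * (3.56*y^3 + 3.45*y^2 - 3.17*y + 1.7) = -4.6636*y^5 + 10.1121*y^4 + 19.8986*y^3 - 13.7377*y^2 + 5.5922*y + 0.748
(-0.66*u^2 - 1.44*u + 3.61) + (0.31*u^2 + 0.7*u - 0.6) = -0.35*u^2 - 0.74*u + 3.01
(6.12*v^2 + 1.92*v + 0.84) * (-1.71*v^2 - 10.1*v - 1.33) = -10.4652*v^4 - 65.0952*v^3 - 28.968*v^2 - 11.0376*v - 1.1172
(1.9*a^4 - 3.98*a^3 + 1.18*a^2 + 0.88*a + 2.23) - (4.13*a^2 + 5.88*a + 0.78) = 1.9*a^4 - 3.98*a^3 - 2.95*a^2 - 5.0*a + 1.45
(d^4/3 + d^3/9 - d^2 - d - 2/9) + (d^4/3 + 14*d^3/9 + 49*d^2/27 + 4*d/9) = 2*d^4/3 + 5*d^3/3 + 22*d^2/27 - 5*d/9 - 2/9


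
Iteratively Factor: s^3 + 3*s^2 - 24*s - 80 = (s + 4)*(s^2 - s - 20) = (s + 4)^2*(s - 5)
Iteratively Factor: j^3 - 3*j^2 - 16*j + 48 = (j - 4)*(j^2 + j - 12) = (j - 4)*(j + 4)*(j - 3)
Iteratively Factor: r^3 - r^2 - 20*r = (r - 5)*(r^2 + 4*r) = (r - 5)*(r + 4)*(r)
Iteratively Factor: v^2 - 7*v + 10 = (v - 5)*(v - 2)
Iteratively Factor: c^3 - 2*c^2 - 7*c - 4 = (c + 1)*(c^2 - 3*c - 4) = (c - 4)*(c + 1)*(c + 1)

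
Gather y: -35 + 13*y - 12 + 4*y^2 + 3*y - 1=4*y^2 + 16*y - 48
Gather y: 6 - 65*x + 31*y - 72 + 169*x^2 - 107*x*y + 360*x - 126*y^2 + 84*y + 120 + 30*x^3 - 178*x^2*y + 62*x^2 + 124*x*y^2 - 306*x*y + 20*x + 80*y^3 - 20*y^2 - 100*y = 30*x^3 + 231*x^2 + 315*x + 80*y^3 + y^2*(124*x - 146) + y*(-178*x^2 - 413*x + 15) + 54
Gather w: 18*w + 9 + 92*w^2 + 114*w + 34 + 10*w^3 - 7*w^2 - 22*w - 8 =10*w^3 + 85*w^2 + 110*w + 35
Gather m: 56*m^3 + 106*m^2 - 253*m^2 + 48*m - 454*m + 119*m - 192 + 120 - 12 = 56*m^3 - 147*m^2 - 287*m - 84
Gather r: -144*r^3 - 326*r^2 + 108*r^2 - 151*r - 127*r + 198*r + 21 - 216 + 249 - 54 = -144*r^3 - 218*r^2 - 80*r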